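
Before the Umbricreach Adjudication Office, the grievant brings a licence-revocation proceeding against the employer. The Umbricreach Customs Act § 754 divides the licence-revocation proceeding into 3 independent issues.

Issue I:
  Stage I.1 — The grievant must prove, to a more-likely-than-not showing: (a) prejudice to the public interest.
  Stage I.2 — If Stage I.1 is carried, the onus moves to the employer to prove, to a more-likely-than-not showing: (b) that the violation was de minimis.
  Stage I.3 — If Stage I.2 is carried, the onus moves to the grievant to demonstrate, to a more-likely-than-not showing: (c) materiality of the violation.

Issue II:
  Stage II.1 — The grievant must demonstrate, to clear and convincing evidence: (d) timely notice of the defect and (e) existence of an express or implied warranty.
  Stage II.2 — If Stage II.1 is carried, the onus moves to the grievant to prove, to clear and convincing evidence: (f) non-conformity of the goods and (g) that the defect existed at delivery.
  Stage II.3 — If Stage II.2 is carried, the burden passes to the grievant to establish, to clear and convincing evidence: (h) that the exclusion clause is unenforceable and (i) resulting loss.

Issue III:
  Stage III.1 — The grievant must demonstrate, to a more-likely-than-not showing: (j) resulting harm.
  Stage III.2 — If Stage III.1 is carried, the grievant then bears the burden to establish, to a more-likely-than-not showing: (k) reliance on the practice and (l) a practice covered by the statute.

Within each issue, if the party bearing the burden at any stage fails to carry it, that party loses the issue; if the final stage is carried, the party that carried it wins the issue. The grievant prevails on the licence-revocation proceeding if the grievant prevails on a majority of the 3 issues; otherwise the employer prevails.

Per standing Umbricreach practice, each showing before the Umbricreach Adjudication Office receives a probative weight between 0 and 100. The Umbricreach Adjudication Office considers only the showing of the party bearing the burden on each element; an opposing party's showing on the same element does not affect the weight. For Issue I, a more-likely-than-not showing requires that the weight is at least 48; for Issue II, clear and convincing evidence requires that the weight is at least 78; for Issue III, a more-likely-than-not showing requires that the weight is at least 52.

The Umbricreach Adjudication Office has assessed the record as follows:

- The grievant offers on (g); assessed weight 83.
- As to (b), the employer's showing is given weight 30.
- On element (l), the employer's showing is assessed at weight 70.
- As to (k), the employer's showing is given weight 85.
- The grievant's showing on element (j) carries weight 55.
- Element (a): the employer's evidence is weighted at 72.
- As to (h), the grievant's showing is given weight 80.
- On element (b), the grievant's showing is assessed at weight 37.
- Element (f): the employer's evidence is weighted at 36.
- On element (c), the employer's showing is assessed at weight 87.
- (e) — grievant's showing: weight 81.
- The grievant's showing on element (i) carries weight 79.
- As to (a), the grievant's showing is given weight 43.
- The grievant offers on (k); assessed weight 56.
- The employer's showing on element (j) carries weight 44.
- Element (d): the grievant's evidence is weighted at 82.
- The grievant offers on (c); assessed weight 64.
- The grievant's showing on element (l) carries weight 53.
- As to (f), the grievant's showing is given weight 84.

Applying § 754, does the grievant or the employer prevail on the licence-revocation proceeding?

grievant

— Issue I —
Stage I.1 — burden on grievant; standard: a more-likely-than-not showing (weight is at least 48).
    (a): 43 (employer's 72 disregarded) < 48 [not met]
  Not every element is met, so the grievant fails to carry Stage I.1.
The analysis ends at Stage I.1; the employer prevails on this issue.
— Issue II —
Stage II.1 — burden on grievant; standard: clear and convincing evidence (weight is at least 78).
    (d): 82 ≥ 78 [met]
    (e): 81 ≥ 78 [met]
  Stage II.1 is satisfied; the grievant continues to bear the burden.
Stage II.2 — burden on grievant; standard: clear and convincing evidence (weight is at least 78).
    (f): 84 (employer's 36 disregarded) ≥ 78 [met]
    (g): 83 ≥ 78 [met]
  Stage II.2 carried; the burden remains with the grievant.
Stage II.3 — burden on grievant; standard: clear and convincing evidence (weight is at least 78).
    (h): 80 ≥ 78 [met]
    (i): 79 ≥ 78 [met]
  The grievant carries the last stage.
Every stage carried; the grievant prevails on this issue.
— Issue III —
Stage III.1 (grievant, a more-likely-than-not showing, weight is at least 52): (j) 55 (employer's 44 disregarded) ≥ 52 — meets.
  All elements met. The grievant retains the burden for Stage III.2.
Stage III.2 (grievant, a more-likely-than-not showing, weight is at least 52): (k) 56 (employer's 85 disregarded) ≥ 52 — meets; (l) 53 (employer's 70 disregarded) ≥ 52 — meets.
  The grievant carries the last stage.
With every stage satisfied, the grievant prevails on this issue.
Per-issue: Issue I → employer; Issue II → grievant; Issue III → grievant. The grievant must prevail on a majority of issues; overall, the grievant prevails.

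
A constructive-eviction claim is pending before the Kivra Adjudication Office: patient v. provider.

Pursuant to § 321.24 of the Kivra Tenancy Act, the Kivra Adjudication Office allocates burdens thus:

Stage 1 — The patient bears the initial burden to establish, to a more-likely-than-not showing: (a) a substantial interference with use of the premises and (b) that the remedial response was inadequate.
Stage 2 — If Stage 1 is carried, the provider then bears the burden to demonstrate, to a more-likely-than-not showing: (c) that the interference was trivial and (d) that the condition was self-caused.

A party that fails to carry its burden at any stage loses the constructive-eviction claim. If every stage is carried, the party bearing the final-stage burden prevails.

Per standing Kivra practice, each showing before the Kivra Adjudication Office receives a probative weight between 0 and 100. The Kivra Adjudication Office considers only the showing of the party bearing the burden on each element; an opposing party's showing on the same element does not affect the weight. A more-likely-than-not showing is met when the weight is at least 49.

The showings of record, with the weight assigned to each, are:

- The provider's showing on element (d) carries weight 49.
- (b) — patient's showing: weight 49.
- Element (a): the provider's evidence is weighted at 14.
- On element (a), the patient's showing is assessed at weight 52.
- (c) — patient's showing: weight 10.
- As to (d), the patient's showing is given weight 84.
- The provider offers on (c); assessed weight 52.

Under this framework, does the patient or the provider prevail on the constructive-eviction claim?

provider

Stage 1 — burden on patient; standard: a more-likely-than-not showing (weight is at least 49).
    (a): 52 (provider's 14 disregarded) ≥ 49 [met]
    (b): 49 ≥ 49 [met]
  All elements met. The burden passes to the provider.
Stage 2 — burden on provider; standard: a more-likely-than-not showing (weight is at least 49).
    (c): 52 (patient's 10 disregarded) ≥ 49 [met]
    (d): 49 (patient's 84 disregarded) ≥ 49 [met]
  Stage 2 carried; the final stage is satisfied.
All stages carried — the provider prevails.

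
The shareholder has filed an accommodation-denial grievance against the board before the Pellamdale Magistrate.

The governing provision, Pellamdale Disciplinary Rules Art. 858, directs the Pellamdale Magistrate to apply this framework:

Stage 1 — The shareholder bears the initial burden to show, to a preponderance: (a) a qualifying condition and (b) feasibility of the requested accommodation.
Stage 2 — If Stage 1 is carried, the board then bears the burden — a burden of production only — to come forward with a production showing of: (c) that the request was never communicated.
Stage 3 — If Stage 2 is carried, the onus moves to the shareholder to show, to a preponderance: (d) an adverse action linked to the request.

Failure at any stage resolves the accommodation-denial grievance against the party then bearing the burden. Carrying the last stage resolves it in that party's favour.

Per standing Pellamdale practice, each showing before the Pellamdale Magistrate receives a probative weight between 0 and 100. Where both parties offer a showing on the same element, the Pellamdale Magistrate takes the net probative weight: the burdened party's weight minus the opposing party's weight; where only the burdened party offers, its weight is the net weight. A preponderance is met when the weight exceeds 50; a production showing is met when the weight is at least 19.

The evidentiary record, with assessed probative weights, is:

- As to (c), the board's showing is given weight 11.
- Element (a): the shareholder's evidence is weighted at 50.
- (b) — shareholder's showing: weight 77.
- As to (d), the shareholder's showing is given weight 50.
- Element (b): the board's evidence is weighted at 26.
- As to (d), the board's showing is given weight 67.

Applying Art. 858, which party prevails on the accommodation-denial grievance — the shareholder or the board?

At Stage 1 the shareholder must meet a preponderance (weight exceeds 50): on (a) the weight is 50, ≤ 50, so (a) does not meet the standard; on (b) the weight is 77 less the opposing 26 gives net 51, which does exceed 50, so (b) meets the standard.
  Stage 1 not carried; the shareholder fails its burden.
The board prevails.

board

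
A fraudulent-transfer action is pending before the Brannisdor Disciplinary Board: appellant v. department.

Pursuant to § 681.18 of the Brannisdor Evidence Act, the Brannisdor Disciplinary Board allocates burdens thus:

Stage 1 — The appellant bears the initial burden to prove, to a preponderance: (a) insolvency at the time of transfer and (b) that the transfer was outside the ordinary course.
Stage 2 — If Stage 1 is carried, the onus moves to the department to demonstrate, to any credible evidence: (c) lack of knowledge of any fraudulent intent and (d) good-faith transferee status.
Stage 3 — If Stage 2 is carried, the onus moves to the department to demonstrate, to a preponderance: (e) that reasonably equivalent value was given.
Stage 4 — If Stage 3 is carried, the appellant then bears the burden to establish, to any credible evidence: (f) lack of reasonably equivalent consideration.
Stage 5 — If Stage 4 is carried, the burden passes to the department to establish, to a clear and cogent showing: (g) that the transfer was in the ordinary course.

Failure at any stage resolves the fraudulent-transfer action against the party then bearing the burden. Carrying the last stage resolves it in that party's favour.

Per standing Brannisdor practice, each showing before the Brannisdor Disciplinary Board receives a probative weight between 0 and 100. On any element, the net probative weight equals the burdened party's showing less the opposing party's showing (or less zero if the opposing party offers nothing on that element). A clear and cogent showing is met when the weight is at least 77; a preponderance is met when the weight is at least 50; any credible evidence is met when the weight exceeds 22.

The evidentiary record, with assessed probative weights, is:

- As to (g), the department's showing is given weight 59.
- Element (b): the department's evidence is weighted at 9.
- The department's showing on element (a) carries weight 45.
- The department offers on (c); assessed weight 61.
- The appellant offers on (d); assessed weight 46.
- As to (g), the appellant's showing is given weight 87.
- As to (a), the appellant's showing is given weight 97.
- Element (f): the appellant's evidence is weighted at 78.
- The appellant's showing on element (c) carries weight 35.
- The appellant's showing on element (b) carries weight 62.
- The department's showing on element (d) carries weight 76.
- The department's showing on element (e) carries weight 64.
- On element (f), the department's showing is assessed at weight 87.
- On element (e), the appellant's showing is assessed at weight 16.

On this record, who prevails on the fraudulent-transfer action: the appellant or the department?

Stage 1 (appellant, a preponderance, weight is at least 50): (a) net 97−45=52 ≥ 50 — meets; (b) net 62−9=53 ≥ 50 — meets.
  The appellant carries Stage 1; the department now bears the burden.
Stage 2 (department, any credible evidence, weight exceeds 22): (c) net 61−35=26 > 22 — meets; (d) net 76−46=30 > 22 — meets.
  Stage 2 carried; the burden remains with the department.
Stage 3 (department, a preponderance, weight is at least 50): (e) net 64−16=48 < 50 — fails.
  Stage 3 not carried; the department fails its burden.
So the appellant prevails.

appellant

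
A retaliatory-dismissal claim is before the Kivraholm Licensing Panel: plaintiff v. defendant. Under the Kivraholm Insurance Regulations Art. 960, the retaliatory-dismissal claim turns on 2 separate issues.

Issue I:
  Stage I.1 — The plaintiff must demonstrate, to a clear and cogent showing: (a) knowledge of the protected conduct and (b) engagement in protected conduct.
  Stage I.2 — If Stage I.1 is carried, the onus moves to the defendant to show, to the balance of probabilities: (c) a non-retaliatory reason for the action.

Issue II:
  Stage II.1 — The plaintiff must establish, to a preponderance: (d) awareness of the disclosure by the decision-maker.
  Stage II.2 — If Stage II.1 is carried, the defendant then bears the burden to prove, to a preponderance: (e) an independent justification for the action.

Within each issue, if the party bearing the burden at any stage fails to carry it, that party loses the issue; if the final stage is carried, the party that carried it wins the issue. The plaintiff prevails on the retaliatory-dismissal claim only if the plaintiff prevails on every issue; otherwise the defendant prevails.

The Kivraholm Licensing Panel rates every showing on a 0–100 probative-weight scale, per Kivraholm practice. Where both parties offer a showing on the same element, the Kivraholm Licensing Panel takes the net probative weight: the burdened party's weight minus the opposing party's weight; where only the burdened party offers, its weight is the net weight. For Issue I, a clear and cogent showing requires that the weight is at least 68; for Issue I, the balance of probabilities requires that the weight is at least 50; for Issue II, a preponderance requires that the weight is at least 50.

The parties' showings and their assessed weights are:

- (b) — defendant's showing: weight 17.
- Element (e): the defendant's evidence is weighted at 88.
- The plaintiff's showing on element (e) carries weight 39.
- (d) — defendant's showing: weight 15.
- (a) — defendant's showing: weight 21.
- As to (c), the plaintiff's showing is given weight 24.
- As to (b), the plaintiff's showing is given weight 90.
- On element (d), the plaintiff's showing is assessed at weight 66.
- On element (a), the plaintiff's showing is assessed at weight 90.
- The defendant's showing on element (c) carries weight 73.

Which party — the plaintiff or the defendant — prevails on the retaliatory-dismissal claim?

plaintiff

— Issue I —
At Stage I.1 the plaintiff must meet a clear and cogent showing (weight is at least 68): on (a) the weight is 90 less the opposing 21 gives net 69, which does reach 68, so (a) meets the standard; on (b) the weight is 90 less the opposing 17 gives net 73, which does reach 68, so (b) meets the standard.
  The plaintiff carries Stage I.1; the defendant now bears the burden.
At Stage I.2 the defendant must meet the balance of probabilities (weight is at least 50): on (c) the weight is 73 less the opposing 24 gives net 49, < 50, so (c) does not meet the standard.
  Stage I.2 not carried; the defendant fails its burden.
The analysis ends at Stage I.2; the plaintiff prevails on this issue.
— Issue II —
At Stage II.1 the plaintiff must meet a preponderance (weight is at least 50): on (d) the weight is 66 less the opposing 15 gives net 51, ≥ 50, so (d) meets the standard.
  All elements met. The burden passes to the defendant.
At Stage II.2 the defendant must meet a preponderance (weight is at least 50): on (e) the weight is 88 less the opposing 39 gives net 49, which does not reach 50, so (e) does not meet the standard.
  Not every element is met, so the defendant fails to carry Stage II.2.
So the plaintiff prevails on this issue.
Per-issue: Issue I → plaintiff; Issue II → plaintiff. The plaintiff must prevail on every issue; overall, the plaintiff prevails.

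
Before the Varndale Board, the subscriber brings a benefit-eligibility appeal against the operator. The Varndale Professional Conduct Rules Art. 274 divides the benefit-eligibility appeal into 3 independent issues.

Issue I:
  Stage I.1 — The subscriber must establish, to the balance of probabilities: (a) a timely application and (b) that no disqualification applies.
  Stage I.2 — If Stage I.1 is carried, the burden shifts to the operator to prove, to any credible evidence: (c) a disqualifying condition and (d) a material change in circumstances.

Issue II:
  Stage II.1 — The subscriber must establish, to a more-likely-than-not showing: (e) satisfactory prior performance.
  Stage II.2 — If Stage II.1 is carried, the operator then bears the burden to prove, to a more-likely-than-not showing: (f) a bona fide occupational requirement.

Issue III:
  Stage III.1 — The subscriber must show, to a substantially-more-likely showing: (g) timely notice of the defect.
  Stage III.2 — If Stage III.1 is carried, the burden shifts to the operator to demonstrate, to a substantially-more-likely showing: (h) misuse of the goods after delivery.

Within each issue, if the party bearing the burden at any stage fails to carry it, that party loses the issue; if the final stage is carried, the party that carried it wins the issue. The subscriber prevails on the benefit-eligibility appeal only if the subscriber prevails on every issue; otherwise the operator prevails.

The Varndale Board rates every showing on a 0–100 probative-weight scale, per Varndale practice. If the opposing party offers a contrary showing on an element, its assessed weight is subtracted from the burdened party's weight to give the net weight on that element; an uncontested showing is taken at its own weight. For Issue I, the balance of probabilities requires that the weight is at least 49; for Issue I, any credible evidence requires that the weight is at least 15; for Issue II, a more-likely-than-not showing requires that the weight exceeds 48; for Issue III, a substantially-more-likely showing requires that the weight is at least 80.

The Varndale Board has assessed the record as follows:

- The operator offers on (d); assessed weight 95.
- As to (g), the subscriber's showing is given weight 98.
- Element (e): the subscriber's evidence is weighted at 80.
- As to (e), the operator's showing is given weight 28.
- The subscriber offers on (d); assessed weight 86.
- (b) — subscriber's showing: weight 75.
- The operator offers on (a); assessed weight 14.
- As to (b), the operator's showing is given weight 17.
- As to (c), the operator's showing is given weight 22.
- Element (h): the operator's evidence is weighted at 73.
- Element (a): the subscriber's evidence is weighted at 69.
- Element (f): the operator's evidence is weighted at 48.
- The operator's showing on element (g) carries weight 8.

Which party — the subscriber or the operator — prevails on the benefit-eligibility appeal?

— Issue I —
Stage I.1 (subscriber, the balance of probabilities, weight is at least 49): (a) net 69−14=55 ≥ 49 — meets; (b) net 75−17=58 ≥ 49 — meets.
  The subscriber carries Stage I.1; the operator now bears the burden.
Stage I.2 (operator, any credible evidence, weight is at least 15): (c) 22 ≥ 15 — meets; (d) net 95−86=9 < 15 — fails.
  The operator does not carry Stage I.2.
The subscriber prevails on this issue.
— Issue II —
Stage II.1 — burden on subscriber; standard: a more-likely-than-not showing (weight exceeds 48).
    (e): 80 − 28 = 52 > 48 [met]
  Stage II.1 carried; the burden shifts to the operator.
Stage II.2 — burden on operator; standard: a more-likely-than-not showing (weight exceeds 48).
    (f): 48 ≤ 48 [not met]
  Stage II.2 not carried; the operator fails its burden.
So the subscriber prevails on this issue.
— Issue III —
Stage III.1 — burden on subscriber; standard: a substantially-more-likely showing (weight is at least 80).
    (g): 98 − 8 = 90 ≥ 80 [met]
  The subscriber carries Stage III.1; the operator now bears the burden.
Stage III.2 — burden on operator; standard: a substantially-more-likely showing (weight is at least 80).
    (h): 73 < 80 [not met]
  The operator does not carry Stage III.2.
The analysis ends at Stage III.2; the subscriber prevails on this issue.
Per-issue: Issue I → subscriber; Issue II → subscriber; Issue III → subscriber. The subscriber must prevail on every issue; overall, the subscriber prevails.

subscriber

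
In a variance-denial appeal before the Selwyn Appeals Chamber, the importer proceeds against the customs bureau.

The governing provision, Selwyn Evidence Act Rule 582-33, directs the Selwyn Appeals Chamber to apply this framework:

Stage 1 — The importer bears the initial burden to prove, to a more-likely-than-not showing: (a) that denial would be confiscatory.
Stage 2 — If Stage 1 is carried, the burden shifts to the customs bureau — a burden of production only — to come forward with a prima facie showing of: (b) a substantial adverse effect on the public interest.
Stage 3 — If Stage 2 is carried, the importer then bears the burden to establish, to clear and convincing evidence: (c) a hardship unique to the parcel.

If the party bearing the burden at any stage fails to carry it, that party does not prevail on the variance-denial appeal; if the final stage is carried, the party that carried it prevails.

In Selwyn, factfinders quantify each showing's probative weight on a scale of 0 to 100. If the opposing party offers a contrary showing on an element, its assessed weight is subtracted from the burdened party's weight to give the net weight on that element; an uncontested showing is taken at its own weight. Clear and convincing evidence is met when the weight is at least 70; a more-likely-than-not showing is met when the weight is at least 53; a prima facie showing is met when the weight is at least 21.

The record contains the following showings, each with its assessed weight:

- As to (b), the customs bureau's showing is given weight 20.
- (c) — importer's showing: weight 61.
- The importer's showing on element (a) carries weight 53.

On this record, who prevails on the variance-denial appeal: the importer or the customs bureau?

importer

Stage 1 — burden on importer; standard: a more-likely-than-not showing (weight is at least 53).
    (a): 53 ≥ 53 [met]
  Stage 1 carried; the burden shifts to the customs bureau.
Stage 2 — burden on customs bureau; standard: a prima facie showing (weight is at least 21).
    (b): 20 < 21 [not met]
  The customs bureau does not carry Stage 2.
The importer prevails.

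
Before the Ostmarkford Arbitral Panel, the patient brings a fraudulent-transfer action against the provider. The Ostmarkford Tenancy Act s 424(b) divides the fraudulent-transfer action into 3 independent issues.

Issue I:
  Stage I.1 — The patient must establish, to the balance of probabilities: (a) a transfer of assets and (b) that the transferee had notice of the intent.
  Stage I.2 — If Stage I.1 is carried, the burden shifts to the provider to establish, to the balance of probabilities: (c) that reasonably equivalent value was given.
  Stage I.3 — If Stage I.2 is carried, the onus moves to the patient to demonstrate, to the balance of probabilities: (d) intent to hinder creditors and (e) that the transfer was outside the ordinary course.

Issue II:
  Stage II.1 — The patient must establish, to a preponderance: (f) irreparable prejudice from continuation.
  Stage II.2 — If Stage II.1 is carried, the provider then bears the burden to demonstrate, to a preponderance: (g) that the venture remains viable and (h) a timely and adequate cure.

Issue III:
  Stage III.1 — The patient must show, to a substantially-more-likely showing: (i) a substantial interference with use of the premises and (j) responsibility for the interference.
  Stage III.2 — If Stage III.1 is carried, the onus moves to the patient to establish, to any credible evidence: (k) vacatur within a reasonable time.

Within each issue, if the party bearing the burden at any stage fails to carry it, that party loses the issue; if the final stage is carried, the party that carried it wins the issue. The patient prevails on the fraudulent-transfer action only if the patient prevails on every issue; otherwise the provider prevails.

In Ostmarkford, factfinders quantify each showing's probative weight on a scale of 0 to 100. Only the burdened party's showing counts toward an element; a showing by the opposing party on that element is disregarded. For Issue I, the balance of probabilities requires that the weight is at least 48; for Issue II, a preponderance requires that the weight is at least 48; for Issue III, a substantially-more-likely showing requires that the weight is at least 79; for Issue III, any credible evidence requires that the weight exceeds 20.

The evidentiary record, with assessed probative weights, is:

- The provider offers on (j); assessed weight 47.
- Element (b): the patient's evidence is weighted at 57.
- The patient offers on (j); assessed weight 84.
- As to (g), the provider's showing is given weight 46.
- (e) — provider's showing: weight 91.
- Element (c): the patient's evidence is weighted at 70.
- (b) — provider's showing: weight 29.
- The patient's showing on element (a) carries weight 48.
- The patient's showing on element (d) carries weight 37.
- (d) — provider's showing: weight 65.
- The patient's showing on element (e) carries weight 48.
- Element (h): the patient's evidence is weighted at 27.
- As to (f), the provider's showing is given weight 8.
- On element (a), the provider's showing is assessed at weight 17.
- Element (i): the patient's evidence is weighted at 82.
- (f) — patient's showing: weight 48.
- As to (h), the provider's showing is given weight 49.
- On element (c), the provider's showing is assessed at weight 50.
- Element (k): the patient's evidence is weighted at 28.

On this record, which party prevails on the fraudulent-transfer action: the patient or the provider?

provider

— Issue I —
At Stage I.1 the patient must meet the balance of probabilities (weight is at least 48): on (a) the weight is 48 (the provider's 17 is given no effect), ≥ 48, so (a) meets the standard; on (b) the weight is 57 (the provider's 29 is given no effect), ≥ 48, so (b) meets the standard.
  The patient carries Stage I.1; the provider now bears the burden.
At Stage I.2 the provider must meet the balance of probabilities (weight is at least 48): on (c) the weight is 50 (the patient's 70 is given no effect), which does reach 48, so (c) meets the standard.
  Stage I.2 is satisfied; the onus moves to the patient.
At Stage I.3 the patient must meet the balance of probabilities (weight is at least 48): on (d) the weight is 37 (the provider's 65 is given no effect), which does not reach 48, so (d) does not meet the standard; on (e) the weight is 48 (the provider's 91 is given no effect), which does reach 48, so (e) meets the standard.
  Stage I.3 not carried; the patient fails its burden.
The analysis ends at Stage I.3; the provider prevails on this issue.
— Issue II —
At Stage II.1 the patient must meet a preponderance (weight is at least 48): on (f) the weight is 48 (the provider's 8 is given no effect), which does reach 48, so (f) meets the standard.
  Stage II.1 carried; the burden shifts to the provider.
At Stage II.2 the provider must meet a preponderance (weight is at least 48): on (g) the weight is 46, < 48, so (g) does not meet the standard; on (h) the weight is 49 (the patient's 27 is given no effect), which does reach 48, so (h) meets the standard.
  The provider does not carry Stage II.2.
The analysis ends at Stage II.2; the patient prevails on this issue.
— Issue III —
Stage III.1 — burden on patient; standard: a substantially-more-likely showing (weight is at least 79).
    (i): 82 ≥ 79 [met]
    (j): 84 (provider's 47 disregarded) ≥ 79 [met]
  Stage III.1 is satisfied; the patient continues to bear the burden.
Stage III.2 — burden on patient; standard: any credible evidence (weight exceeds 20).
    (k): 28 > 20 [met]
  The patient carries the last stage.
All stages carried — the patient prevails on this issue.
Per-issue: Issue I → provider; Issue II → patient; Issue III → patient. The patient must prevail on every issue; overall, the provider prevails.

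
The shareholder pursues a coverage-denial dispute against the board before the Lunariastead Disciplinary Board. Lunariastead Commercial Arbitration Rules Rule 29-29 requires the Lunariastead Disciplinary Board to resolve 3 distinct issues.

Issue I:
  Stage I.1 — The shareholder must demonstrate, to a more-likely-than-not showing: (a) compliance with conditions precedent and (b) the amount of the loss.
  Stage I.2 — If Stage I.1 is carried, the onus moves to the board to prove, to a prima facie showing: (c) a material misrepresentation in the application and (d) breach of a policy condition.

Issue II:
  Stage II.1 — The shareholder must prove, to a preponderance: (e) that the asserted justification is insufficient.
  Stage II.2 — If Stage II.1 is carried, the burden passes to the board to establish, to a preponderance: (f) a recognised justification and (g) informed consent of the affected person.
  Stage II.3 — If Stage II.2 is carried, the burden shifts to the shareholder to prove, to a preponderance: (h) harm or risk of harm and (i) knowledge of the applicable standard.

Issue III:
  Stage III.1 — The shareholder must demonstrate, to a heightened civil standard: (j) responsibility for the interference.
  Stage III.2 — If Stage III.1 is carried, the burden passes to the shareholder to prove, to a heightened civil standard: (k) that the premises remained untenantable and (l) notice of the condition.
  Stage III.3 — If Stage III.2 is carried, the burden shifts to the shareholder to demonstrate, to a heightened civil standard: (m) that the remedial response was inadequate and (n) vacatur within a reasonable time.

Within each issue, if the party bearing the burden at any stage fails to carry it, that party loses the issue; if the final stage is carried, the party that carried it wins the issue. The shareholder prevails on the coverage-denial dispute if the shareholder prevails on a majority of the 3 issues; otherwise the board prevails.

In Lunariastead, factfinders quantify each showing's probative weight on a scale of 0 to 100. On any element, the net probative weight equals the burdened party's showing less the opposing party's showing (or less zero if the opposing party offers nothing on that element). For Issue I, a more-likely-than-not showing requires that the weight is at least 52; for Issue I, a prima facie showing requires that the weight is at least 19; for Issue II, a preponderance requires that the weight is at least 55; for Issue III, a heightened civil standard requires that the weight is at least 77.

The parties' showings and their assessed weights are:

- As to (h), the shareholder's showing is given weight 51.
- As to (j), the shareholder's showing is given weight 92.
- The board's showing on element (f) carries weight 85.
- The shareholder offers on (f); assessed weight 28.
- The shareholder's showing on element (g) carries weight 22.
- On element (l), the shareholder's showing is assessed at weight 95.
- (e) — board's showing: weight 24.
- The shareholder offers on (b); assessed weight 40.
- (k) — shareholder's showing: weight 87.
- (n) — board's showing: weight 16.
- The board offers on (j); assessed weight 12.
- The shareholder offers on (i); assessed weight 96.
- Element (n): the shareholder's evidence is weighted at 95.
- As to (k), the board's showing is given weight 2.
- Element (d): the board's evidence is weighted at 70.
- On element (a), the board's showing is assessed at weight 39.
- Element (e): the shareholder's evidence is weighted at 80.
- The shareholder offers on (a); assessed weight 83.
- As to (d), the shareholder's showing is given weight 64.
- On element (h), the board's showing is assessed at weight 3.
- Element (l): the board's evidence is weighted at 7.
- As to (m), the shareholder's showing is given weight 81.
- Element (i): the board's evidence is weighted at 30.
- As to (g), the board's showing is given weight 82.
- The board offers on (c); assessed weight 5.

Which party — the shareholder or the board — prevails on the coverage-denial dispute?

board

— Issue I —
Stage I.1 — burden on shareholder; standard: a more-likely-than-not showing (weight is at least 52).
    (a): 83 − 39 = 44 < 52 [not met]
    (b): 40 < 52 [not met]
  Not every element is met, so the shareholder fails to carry Stage I.1.
So the board prevails on this issue.
— Issue II —
Stage II.1 — burden on shareholder; standard: a preponderance (weight is at least 55).
    (e): 80 − 24 = 56 ≥ 55 [met]
  Stage II.1 carried; the burden shifts to the board.
Stage II.2 — burden on board; standard: a preponderance (weight is at least 55).
    (f): 85 − 28 = 57 ≥ 55 [met]
    (g): 82 − 22 = 60 ≥ 55 [met]
  All elements met. The burden passes to the shareholder.
Stage II.3 — burden on shareholder; standard: a preponderance (weight is at least 55).
    (h): 51 − 3 = 48 < 55 [not met]
    (i): 96 − 30 = 66 ≥ 55 [met]
  Not every element is met, so the shareholder fails to carry Stage II.3.
The analysis ends at Stage II.3; the board prevails on this issue.
— Issue III —
Stage III.1 — burden on shareholder; standard: a heightened civil standard (weight is at least 77).
    (j): 92 − 12 = 80 ≥ 77 [met]
  All elements met. The shareholder retains the burden for Stage III.2.
Stage III.2 — burden on shareholder; standard: a heightened civil standard (weight is at least 77).
    (k): 87 − 2 = 85 ≥ 77 [met]
    (l): 95 − 7 = 88 ≥ 77 [met]
  Stage III.2 carried; the burden remains with the shareholder.
Stage III.3 — burden on shareholder; standard: a heightened civil standard (weight is at least 77).
    (m): 81 ≥ 77 [met]
    (n): 95 − 16 = 79 ≥ 77 [met]
  All elements met at the final stage.
With every stage satisfied, the shareholder prevails on this issue.
Per-issue: Issue I → board; Issue II → board; Issue III → shareholder. The shareholder must prevail on a majority of issues; overall, the board prevails.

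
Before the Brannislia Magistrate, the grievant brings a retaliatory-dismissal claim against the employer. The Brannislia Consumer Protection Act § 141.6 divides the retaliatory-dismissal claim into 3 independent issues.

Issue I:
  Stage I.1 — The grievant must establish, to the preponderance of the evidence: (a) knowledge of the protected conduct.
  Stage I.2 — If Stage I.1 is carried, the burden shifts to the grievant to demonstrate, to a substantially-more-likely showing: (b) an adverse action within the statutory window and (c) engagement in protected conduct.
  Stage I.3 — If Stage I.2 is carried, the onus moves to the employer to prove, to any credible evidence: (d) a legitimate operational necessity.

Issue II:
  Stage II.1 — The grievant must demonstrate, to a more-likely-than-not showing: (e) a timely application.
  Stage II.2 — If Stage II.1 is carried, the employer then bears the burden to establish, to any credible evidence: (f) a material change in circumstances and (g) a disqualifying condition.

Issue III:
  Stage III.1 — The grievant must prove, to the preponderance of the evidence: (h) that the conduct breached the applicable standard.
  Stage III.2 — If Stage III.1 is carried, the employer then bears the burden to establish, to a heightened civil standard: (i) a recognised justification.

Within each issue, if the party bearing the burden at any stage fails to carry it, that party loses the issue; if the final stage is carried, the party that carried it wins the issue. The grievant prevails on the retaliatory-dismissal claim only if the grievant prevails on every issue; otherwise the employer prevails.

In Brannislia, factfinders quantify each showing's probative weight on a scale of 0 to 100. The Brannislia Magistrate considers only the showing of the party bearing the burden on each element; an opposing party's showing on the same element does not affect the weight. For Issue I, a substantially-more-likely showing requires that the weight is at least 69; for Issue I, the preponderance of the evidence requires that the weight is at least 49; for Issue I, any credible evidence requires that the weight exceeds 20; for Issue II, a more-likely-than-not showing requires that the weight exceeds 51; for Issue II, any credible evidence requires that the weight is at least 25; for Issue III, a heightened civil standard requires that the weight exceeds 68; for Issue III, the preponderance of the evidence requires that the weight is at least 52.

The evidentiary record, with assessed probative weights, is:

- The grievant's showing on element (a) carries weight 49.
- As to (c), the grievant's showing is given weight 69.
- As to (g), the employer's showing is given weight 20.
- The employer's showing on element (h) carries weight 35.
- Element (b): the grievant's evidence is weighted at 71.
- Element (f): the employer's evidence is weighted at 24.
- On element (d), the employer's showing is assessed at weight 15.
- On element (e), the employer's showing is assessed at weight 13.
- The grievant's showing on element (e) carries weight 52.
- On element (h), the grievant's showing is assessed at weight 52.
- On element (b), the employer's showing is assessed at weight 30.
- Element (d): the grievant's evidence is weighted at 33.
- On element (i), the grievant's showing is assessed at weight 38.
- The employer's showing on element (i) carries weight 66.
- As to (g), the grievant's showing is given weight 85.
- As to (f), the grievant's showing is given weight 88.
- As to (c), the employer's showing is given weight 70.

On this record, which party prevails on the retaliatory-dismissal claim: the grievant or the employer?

grievant

— Issue I —
Stage I.1 — burden on grievant; standard: the preponderance of the evidence (weight is at least 49).
    (a): 49 ≥ 49 [met]
  Stage I.1 is satisfied; the grievant continues to bear the burden.
Stage I.2 — burden on grievant; standard: a substantially-more-likely showing (weight is at least 69).
    (b): 71 (employer's 30 disregarded) ≥ 69 [met]
    (c): 69 (employer's 70 disregarded) ≥ 69 [met]
  Stage I.2 is satisfied; the onus moves to the employer.
Stage I.3 — burden on employer; standard: any credible evidence (weight exceeds 20).
    (d): 15 (grievant's 33 disregarded) ≤ 20 [not met]
  Stage I.3 not carried; the employer fails its burden.
The grievant prevails on this issue.
— Issue II —
Stage II.1 (grievant, a more-likely-than-not showing, weight exceeds 51): (e) 52 (employer's 13 disregarded) > 51 — meets.
  All elements met. The burden passes to the employer.
Stage II.2 (employer, any credible evidence, weight is at least 25): (f) 24 (grievant's 88 disregarded) < 25 — fails; (g) 20 (grievant's 85 disregarded) < 25 — fails.
  Not every element is met, so the employer fails to carry Stage II.2.
The grievant prevails on this issue.
— Issue III —
At Stage III.1 the grievant must meet the preponderance of the evidence (weight is at least 52): on (h) the weight is 52 (the employer's 35 is given no effect), ≥ 52, so (h) meets the standard.
  Stage III.1 carried; the burden shifts to the employer.
At Stage III.2 the employer must meet a heightened civil standard (weight exceeds 68): on (i) the weight is 66 (the grievant's 38 is given no effect), ≤ 68, so (i) does not meet the standard.
  Not every element is met, so the employer fails to carry Stage III.2.
The analysis ends at Stage III.2; the grievant prevails on this issue.
Per-issue: Issue I → grievant; Issue II → grievant; Issue III → grievant. The grievant must prevail on every issue; overall, the grievant prevails.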